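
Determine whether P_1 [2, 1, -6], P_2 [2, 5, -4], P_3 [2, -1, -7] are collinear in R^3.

Yes

P_1P_2 = (0, 4, 2), P_1P_3 = (0, -2, -1).
Each component of P_1P_3 is -1/2 times the corresponding component of P_1P_2, so P_1P_3 = -1/2·P_1P_2 and the points are collinear.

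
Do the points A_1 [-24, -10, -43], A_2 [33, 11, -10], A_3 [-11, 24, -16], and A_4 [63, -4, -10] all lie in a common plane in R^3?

Yes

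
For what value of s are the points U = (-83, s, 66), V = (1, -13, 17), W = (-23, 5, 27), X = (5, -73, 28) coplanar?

-13

The points are coplanar iff UV · (UW × UX) = 0.
Expanding, this is linear in s: (-304)s + (-3952) = 0.
So s = -13.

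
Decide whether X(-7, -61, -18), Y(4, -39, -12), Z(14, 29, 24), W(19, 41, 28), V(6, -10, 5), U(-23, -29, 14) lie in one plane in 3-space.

The plane through X, Y, Z has normal n = XY × XZ = (384, -336, 528) and equation n·P = 8304.
Checking the remaining points: n·W = 8304, n·V = 8304, n·U = 8304.
All equal 8304, so all 6 points lie in one plane.

Yes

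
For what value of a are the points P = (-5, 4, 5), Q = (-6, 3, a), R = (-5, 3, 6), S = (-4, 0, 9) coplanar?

Coplanarity ⇔ det[PQ; PR; PS] = 0.
Expanding, this is linear in a: (1)a + (-6) = 0.
So a = 6.

6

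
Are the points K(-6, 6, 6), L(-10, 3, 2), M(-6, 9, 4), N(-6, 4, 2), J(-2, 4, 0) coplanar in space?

The plane through K, L, M has normal n = KL × KM = (18, -8, -12) and equation n·P = -228.
Checking the remaining points: n·N = -164, n·J = -68.
Since n·N = -164 ≠ -228, N is off the plane and the points are not all coplanar.

No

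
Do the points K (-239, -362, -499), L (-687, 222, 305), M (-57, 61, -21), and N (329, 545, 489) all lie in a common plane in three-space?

No

The four points are coplanar iff the 3×3 determinant with rows KL, KM, KN is zero.
Rows: (-448, 584, 804), (182, 423, 478), (568, 907, 988).
Expanding along the first row: (-448)(-15622) − (584)(-91688) + (804)(-75190) = 91688.
Nonzero ⇒ not coplanar.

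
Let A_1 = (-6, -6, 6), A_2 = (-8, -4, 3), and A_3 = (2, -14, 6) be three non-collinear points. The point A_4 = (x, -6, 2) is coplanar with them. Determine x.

-6

Coplanarity requires A_1A_2 · (A_1A_3 × A_1A_4) = 0.
A_1A_2 = (-2, 2, -3), A_1A_3 = (8, -8, 0); the triple product is linear in x with coefficient -24 and constant term -144.
Setting it to zero: x = -6.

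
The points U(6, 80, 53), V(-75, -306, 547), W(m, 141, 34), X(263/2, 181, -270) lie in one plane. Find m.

Normal to plane UVX: n = (74784, 35834, 40262); plane equation n·P = 5449310.
Requiring n·W = 5449310: (74784)m + (6421502) = 5449310.
So m = -13.

-13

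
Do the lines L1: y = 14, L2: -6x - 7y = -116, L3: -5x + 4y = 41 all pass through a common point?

Yes

Intersecting L1 and L2: solving the 2×2 system gives (x, y) = (3, 14).
Substitute into L3: (-5)(3) + (4)(14) = 41.
This equals 41, so (3, 14) lies on all three lines and they are concurrent.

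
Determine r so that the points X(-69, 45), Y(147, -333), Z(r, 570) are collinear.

Collinearity: (Z − X) must be parallel to (Y − X) = (216, -378).
Cross-multiplying the components: (r − (-69))·(-378) = (525)·(216).
Solving gives r = -369.

-369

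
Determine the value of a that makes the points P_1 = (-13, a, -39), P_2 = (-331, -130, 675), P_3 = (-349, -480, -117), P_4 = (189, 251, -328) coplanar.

Coplanarity ⇔ det[P_1P_2; P_1P_3; P_1P_4] = 0.
Expanding, this is linear in a: (429894)a + (-26653428) = 0.
So a = 62.

62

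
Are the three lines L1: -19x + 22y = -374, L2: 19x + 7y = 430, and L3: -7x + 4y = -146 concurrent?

No

Intersecting L1 and L2: solving the 2×2 system gives (x, y) = (12078/551, 56/29).
Substitute into L3: (-7)(12078/551) + (4)(56/29) = -80290/551.
But L3 requires -146 ≠ -80290/551, so the three lines have no common point.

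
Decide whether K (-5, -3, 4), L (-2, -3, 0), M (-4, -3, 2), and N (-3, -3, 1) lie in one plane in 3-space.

A normal to the plane through K, L, M is n = KL × KM = (0, 2, 0).
The plane has equation n·P = -6. For N: n·N = -6.
Equal, so N lies in the plane and all four are coplanar.

Yes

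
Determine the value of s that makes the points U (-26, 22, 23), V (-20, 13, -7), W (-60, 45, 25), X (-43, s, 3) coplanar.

30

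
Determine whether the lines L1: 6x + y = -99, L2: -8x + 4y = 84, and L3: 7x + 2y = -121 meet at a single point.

No

Lines aᵢx + bᵢy = cᵢ with pairwise distinct directions are concurrent exactly when det[aᵢ bᵢ cᵢ] = 0.
Here the determinant is 64.
Nonzero, so no common point exists.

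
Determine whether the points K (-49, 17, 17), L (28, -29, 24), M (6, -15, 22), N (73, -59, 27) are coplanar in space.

With K as base: KL = (77, -46, 7), KM = (55, -32, 5), KN = (122, -76, 10).
KM × KN = (60, 60, -276).
KL · (KM × KN) = -72.
Since -72 ≠ 0, the four points are not coplanar.

No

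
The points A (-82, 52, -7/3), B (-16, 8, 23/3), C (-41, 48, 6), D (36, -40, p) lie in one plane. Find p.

43/3

Normal to plane ABC: n = (-980/3, -140, 1540); plane equation n·P = 47740/3.
Requiring n·D = 47740/3: (1540)p + (-6160) = 47740/3.
So p = 43/3.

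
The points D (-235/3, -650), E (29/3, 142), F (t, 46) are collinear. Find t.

-1

The three points are collinear iff det[DE; DF] = 0.
This determinant is linear in t: (-792)t + (-792) = 0, so t = -1.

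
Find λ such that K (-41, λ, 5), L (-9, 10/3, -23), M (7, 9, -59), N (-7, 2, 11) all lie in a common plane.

Coplanarity ⇔ det[KL; KM; KN] = 0.
Expanding, this is linear in λ: (616)λ + (10472/3) = 0.
So λ = -17/3.

-17/3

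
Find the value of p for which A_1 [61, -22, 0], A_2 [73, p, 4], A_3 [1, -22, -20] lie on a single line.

-22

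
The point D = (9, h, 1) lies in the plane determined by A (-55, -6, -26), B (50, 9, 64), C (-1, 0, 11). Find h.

Coplanarity requires AB · (AC × AD) = 0.
AB = (105, 15, 90), AC = (54, 6, 37); the triple product is linear in h with coefficient 975 and constant term 1950.
Setting it to zero: h = -2.

-2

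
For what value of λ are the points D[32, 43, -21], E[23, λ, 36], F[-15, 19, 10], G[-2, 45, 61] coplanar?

55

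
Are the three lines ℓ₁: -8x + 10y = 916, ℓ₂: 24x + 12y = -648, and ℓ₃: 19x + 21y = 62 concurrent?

Lines aᵢx + bᵢy = cᵢ with pairwise distinct directions are concurrent exactly when det[aᵢ bᵢ cᵢ] = 0.
Here the determinant is 0.
It vanishes, so the lines are concurrent at (-52, 50).

Yes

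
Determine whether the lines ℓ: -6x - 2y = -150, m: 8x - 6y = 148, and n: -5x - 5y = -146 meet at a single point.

No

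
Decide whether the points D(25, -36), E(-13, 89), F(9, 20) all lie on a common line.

No

DE = (-38, 125), DF = (-16, 56).
If collinear, DF would be a scalar multiple of DE. But (-38)·(56) ≠ (125)·(-16) (difference -128), so they are not parallel; the points are not collinear.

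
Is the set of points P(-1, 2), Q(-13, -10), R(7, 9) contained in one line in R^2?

PQ = (-12, -12), PR = (8, 7).
Twice the signed area of △PQR is (-12)(7) − (-12)(8) = 12.
The area is nonzero, so the three points are not collinear.

No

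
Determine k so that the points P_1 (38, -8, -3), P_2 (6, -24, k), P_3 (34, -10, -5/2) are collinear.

1

Collinearity requires P_1P_2 × P_1P_3 = 0; each component is linear in k.
The x-component gives (2)k + (-2) = 0, so k = 1.
The remaining components then also vanish.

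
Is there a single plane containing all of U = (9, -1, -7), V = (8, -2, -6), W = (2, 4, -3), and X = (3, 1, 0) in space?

The four points are coplanar iff the 3×3 determinant with rows UV, UW, UX is zero.
Rows: (-1, -1, 1), (-7, 5, 4), (-6, 2, 7).
Expanding along the first row: (-1)(27) − (-1)(-25) + (1)(16) = -36.
Nonzero ⇒ not coplanar.

No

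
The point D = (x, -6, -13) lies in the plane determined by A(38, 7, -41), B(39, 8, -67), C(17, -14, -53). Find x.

Coplanarity requires AB · (AC × AD) = 0.
AB = (1, 1, -26), AC = (-21, -21, -12); the triple product is linear in x with coefficient -558 and constant term 13950.
Setting it to zero: x = 25.

25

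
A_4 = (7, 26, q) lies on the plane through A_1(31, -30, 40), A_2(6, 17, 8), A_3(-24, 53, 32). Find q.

A normal to the plane is n = A_1A_2 × A_1A_3 = (2280, 1560, 510).
A_4 lies in the plane iff n · A_1A_4 = 0.
This gives (510)q + (12240) = 0, so q = -24.

-24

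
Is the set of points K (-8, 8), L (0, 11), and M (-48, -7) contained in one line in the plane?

KL = (8, 3), KM = (-40, -15).
Twice the signed area of △KLM is (8)(-15) − (3)(-40) = 0.
The triangle is degenerate (zero area), so the points are collinear.

Yes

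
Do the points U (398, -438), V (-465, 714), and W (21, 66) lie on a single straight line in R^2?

UV = (-863, 1152), UW = (-377, 504).
If collinear, UW would be a scalar multiple of UV. But (-863)·(504) ≠ (1152)·(-377) (difference -648), so they are not parallel; the points are not collinear.

No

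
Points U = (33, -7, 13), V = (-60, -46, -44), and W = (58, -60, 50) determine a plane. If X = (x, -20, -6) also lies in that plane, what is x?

2

Coplanarity requires UV · (UW × UX) = 0.
UV = (-93, -39, -57), UW = (25, -53, 37); the triple product is linear in x with coefficient -4464 and constant term 8928.
Setting it to zero: x = 2.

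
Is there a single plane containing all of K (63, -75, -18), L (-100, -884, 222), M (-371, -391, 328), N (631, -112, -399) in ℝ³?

Yes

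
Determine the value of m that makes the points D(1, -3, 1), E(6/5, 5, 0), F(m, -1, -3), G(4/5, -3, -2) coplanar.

The points are coplanar iff DE · (DF × DG) = 0.
Expanding, this is linear in m: (24)m + (-96/5) = 0.
So m = 4/5.

4/5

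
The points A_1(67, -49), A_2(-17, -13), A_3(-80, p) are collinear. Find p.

The three points are collinear iff det[A_1A_2; A_1A_3] = 0.
This determinant is linear in p: (-84)p + (1176) = 0, so p = 14.

14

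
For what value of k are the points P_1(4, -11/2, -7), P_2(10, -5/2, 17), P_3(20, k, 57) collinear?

Direction P_1P_2 = (6, 3, 24). From the x-coordinate of P_3, the parameter along the line is τ = (20 − 4)/6 = 8/3.
Then k = (-11/2) + 8/3·(3) = 5/2.

5/2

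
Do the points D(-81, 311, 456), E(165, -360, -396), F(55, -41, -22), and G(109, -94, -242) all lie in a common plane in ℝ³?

No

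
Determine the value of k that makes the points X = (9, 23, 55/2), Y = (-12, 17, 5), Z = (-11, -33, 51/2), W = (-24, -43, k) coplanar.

Normal to plane XYZ: n = (-1248, 408, 1056); plane equation n·P = 27192.
Requiring n·W = 27192: (1056)k + (12408) = 27192.
So k = 14.

14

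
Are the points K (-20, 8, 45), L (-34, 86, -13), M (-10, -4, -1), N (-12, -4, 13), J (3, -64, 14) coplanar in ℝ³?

No

The plane through K, L, M has normal n = KL × KM = (-4284, -1224, -612) and equation n·P = 48348.
Checking the remaining points: n·N = 48348, n·J = 56916.
Since n·J = 56916 ≠ 48348, J is off the plane and the points are not all coplanar.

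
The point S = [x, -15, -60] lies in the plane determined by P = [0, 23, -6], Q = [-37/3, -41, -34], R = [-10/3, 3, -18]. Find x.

A normal to the plane is n = PQ × PR = (208, -164/3, 100/3).
S lies in the plane iff n · PS = 0.
This gives (208)x + (832/3) = 0, so x = -4/3.

-4/3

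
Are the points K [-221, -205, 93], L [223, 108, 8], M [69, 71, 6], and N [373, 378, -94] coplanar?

No

The four points are coplanar iff the 3×3 determinant with rows KL, KM, KN is zero.
Rows: (444, 313, -85), (290, 276, -87), (594, 583, -187).
Expanding along the first row: (444)(-891) − (313)(-2552) + (-85)(5126) = -32538.
Nonzero ⇒ not coplanar.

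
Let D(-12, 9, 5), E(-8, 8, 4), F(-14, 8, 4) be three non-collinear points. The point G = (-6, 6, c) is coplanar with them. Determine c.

Coplanarity requires DE · (DF × DG) = 0.
DE = (4, -1, -1), DF = (-2, -1, -1); the triple product is linear in c with coefficient -6 and constant term 12.
Setting it to zero: c = 2.

2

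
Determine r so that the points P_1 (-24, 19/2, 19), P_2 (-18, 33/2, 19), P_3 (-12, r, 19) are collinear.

47/2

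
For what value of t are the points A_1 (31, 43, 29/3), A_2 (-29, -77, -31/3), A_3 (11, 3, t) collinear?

3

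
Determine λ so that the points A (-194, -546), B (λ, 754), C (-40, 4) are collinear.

170

The three points are collinear iff det[AB; AC] = 0.
This determinant is linear in λ: (550)λ + (-93500) = 0, so λ = 170.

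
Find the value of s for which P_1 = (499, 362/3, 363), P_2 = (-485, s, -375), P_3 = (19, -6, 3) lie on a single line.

-139

Direction P_1P_3 = (-480, -380/3, -360). From the x-coordinate of P_2, the parameter along the line is τ = (-485 − 499)/(-480) = 41/20.
Then s = 362/3 + 41/20·(-380/3) = -139.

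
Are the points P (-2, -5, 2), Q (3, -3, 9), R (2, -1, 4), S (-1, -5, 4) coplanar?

The four points are coplanar iff the 3×3 determinant with rows PQ, PR, PS is zero.
Rows: (5, 2, 7), (4, 4, 2), (1, 0, 2).
Expanding along the first row: (5)(8) − (2)(6) + (7)(-4) = 0.
Zero determinant ⇒ coplanar.

Yes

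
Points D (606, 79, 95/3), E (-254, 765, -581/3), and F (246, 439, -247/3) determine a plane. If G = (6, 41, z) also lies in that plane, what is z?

14

The plane through D, E, F has equation 2916x − 16920y − 62640z = -1553184.
Substituting G: (-62640)z + (-676224) = -1553184, so z = 14.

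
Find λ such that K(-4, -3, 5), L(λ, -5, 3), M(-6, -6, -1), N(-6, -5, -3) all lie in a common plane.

-5

The points are coplanar iff KL · (KM × KN) = 0.
Expanding, this is linear in λ: (12)λ + (60) = 0.
So λ = -5.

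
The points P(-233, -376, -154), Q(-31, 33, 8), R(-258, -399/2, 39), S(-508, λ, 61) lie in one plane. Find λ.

Normal to plane PQR: n = (50344, -43036, 45878); plane equation n·X = -2613828.
Requiring n·S = -2613828: (-43036)λ + (-22776194) = -2613828.
So λ = -937/2.

-937/2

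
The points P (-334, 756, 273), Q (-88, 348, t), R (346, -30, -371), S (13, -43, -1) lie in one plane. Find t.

57

Normal to plane PRS: n = (-299192, -37148, -270578); plane equation n·X = -2021554.
Requiring n·Q = -2021554: (-270578)t + (13401392) = -2021554.
So t = 57.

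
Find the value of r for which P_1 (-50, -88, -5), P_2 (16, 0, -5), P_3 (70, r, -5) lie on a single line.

Direction P_1P_2 = (66, 88, 0). From the x-coordinate of P_3, the parameter along the line is τ = (70 − (-50))/66 = 20/11.
Then r = (-88) + 20/11·(88) = 72.

72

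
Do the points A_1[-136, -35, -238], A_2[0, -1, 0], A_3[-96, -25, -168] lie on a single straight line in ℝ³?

A_1A_2 = (136, 34, 238), A_1A_3 = (40, 10, 70).
A_1A_2 × A_1A_3 = (0, 0, 0).
The cross product vanishes, so the three points are collinear.

Yes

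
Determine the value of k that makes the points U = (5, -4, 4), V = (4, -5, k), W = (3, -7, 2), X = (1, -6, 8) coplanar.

4

Normal to plane UWX: n = (-16, 16, -8); plane equation n·P = -176.
Requiring n·V = -176: (-8)k + (-144) = -176.
So k = 4.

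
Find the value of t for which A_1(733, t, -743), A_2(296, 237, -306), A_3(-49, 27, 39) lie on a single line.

503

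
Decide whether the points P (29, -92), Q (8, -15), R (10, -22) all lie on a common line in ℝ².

No

PQ = (-21, 77), PR = (-19, 70).
det[PQ; PR] = (-21)(70) − (77)(-19) = -7.
The determinant is nonzero, so they are not collinear.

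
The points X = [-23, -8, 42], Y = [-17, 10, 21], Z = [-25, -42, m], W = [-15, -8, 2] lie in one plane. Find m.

35

Coplanarity ⇔ det[XY; XZ; XW] = 0.
Expanding, this is linear in m: (144)m + (-5040) = 0.
So m = 35.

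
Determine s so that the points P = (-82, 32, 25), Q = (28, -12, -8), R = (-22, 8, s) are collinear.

7

Direction PQ = (110, -44, -33). From the x-coordinate of R, the parameter along the line is τ = (-22 − (-82))/110 = 6/11.
Then s = 25 + 6/11·(-33) = 7.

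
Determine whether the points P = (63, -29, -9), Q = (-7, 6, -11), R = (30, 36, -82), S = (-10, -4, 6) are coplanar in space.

The four points are coplanar iff the 3×3 determinant with rows PQ, PR, PS is zero.
Rows: (-70, 35, -2), (-33, 65, -73), (-73, 25, 15).
Expanding along the first row: (-70)(2800) − (35)(-5824) + (-2)(3920) = 0.
Zero determinant ⇒ coplanar.

Yes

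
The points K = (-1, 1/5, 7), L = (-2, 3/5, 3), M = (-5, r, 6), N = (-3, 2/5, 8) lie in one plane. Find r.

Normal to plane KLN: n = (6/5, 9, 3/5); plane equation n·P = 24/5.
Requiring n·M = 24/5: (9)r + (-12/5) = 24/5.
So r = 4/5.

4/5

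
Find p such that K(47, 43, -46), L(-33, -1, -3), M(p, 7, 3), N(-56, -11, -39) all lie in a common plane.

Normal to plane KLN: n = (2014, -3869, -212); plane equation n·P = -61957.
Requiring n·M = -61957: (2014)p + (-27719) = -61957.
So p = -17.

-17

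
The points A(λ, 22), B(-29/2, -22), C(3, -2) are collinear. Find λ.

24

Collinearity: (A − B) must be parallel to (C − B) = (35/2, 20).
Cross-multiplying the components: (λ − (-29/2))·(20) = (44)·(35/2).
Solving gives λ = 24.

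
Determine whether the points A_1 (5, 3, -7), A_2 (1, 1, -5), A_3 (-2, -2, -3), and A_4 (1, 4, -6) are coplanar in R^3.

The four points are coplanar iff the 3×3 determinant with rows A_1A_2, A_1A_3, A_1A_4 is zero.
Rows: (-4, -2, 2), (-7, -5, 4), (-4, 1, 1).
Expanding along the first row: (-4)(-9) − (-2)(9) + (2)(-27) = 0.
Zero determinant ⇒ coplanar.

Yes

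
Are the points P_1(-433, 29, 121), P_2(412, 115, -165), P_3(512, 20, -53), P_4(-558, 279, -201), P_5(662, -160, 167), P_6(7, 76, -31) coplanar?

Yes

The plane through P_1, P_2, P_3 has normal n = P_1P_2 × P_1P_3 = (-17538, -123240, -88875) and equation n·P = -6733881.
Checking the remaining points: n·P_4 = -6733881, n·P_5 = -6733881, n·P_6 = -6733881.
All equal -6733881, so all 6 points lie in one plane.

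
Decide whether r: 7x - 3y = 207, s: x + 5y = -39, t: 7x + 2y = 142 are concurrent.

No

Intersecting r and s: solving the 2×2 system gives (x, y) = (459/19, -240/19).
Substitute into t: (7)(459/19) + (2)(-240/19) = 2733/19.
But t requires 142 ≠ 2733/19, so the three lines have no common point.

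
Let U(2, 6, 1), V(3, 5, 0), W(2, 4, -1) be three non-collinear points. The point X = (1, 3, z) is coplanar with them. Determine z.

A normal to the plane is n = UV × UW = (0, 2, -2).
X lies in the plane iff n · UX = 0.
This gives (-2)z + (-4) = 0, so z = -2.

-2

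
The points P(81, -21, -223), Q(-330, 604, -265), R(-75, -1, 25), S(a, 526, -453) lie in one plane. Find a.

Coplanarity ⇔ det[PQ; PR; PS] = 0.
Expanding, this is linear in a: (155840)a + (26181120) = 0.
So a = -168.

-168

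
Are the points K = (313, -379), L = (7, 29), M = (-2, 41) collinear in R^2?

KL = (-306, 408), KM = (-315, 420).
Checking proportionality: KM = 35/34·KL, so the vectors are parallel and the points are collinear.

Yes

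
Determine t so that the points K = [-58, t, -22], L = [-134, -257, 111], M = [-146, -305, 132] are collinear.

Collinearity requires KL × KM = 0; each component is linear in t.
The x-component gives (-21)t + (987) = 0, so t = 47.
The remaining components then also vanish.

47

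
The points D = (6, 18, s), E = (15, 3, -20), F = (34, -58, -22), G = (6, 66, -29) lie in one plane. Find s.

-15

Coplanarity ⇔ det[DE; DF; DG] = 0.
Expanding, this is linear in s: (-648)s + (-9720) = 0.
So s = -15.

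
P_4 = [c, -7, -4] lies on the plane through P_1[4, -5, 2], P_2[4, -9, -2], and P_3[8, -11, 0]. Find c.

Coplanarity requires P_1P_2 · (P_1P_3 × P_1P_4) = 0.
P_1P_2 = (0, -4, -4), P_1P_3 = (4, -6, -2); the triple product is linear in c with coefficient -16 and constant term 0.
Setting it to zero: c = 0.

0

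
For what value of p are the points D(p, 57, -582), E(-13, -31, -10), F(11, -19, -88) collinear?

163

Collinearity requires DE × DF = 0; each component is linear in p.
The y-component gives (-78)p + (12714) = 0, so p = 163.
The remaining components then also vanish.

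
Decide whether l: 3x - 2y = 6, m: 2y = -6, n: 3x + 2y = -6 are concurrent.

Intersecting l and m: solving the 2×2 system gives (x, y) = (0, -3).
Substitute into n: (3)(0) + (2)(-3) = -6.
This equals -6, so (0, -3) lies on all three lines and they are concurrent.

Yes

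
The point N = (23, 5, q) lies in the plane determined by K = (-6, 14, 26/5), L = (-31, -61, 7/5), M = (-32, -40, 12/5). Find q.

5

The plane through K, L, M has equation (24/5)x + (144/5)y − 600z = -13728/5.
Substituting N: (-600)q + (1272/5) = -13728/5, so q = 5.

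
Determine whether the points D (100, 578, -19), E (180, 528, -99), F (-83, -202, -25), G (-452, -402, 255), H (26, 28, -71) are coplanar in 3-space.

No

The plane through D, E, F has normal n = DE × DF = (-62100, 15120, -71550) and equation n·P = 3888810.
Checking the remaining points: n·G = 3745710, n·H = 3888810.
Since n·G = 3745710 ≠ 3888810, G is off the plane and the points are not all coplanar.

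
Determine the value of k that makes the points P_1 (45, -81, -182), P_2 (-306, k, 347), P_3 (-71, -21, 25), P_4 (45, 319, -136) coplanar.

Normal to plane P_1P_3P_4: n = (-80040, 5336, -46400); plane equation n·P = 4410784.
Requiring n·P_2 = 4410784: (5336)k + (8391440) = 4410784.
So k = -746.

-746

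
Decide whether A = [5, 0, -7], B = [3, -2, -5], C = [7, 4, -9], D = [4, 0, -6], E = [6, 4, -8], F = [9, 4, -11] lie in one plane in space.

Yes

The plane through A, B, C has normal n = AB × AC = (-4, 0, -4) and equation n·P = 8.
Checking the remaining points: n·D = 8, n·E = 8, n·F = 8.
All equal 8, so all 6 points lie in one plane.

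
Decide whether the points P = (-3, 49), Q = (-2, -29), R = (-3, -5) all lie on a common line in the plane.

No

PQ = (1, -78), PR = (0, -54).
Twice the signed area of △PQR is (1)(-54) − (-78)(0) = -54.
The area is nonzero, so the three points are not collinear.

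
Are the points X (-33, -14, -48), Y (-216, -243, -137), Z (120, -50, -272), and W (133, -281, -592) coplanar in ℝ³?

No

A normal to the plane through X, Y, Z is n = XY × XZ = (48092, -54609, 41625).
The plane has equation n·P = -2820510. For W: n·W = -2900635.
-2900635 ≠ -2820510, so W is off the plane.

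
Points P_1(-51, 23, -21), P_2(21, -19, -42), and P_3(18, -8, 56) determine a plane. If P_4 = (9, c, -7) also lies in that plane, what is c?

-9

The plane through P_1, P_2, P_3 has equation −3885x − 6993y + 666z = 23310.
Substituting P_4: (-6993)c + (-39627) = 23310, so c = -9.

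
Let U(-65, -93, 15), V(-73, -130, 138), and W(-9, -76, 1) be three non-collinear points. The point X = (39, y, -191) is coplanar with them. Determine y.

-10

The plane through U, V, W has equation −1573x + 6776y + 1936z = -498883.
Substituting X: (6776)y + (-431123) = -498883, so y = -10.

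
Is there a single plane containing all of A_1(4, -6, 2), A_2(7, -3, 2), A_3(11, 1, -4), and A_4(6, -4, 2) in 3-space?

Yes

With A_1 as base: A_1A_2 = (3, 3, 0), A_1A_3 = (7, 7, -6), A_1A_4 = (2, 2, 0).
A_1A_3 × A_1A_4 = (12, -12, 0).
A_1A_2 · (A_1A_3 × A_1A_4) = 0.
The scalar triple product vanishes, so the four points are coplanar.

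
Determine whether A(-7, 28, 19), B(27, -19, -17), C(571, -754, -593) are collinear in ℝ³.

No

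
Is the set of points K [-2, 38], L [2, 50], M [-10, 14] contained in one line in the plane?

KL = (4, 12), KM = (-8, -24).
det[KL; KM] = (4)(-24) − (12)(-8) = 0.
The determinant is zero, so the points are collinear.

Yes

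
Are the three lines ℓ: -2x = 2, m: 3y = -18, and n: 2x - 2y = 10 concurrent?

The three lines meet at one point iff the augmented coefficient matrix [aᵢ bᵢ cᵢ] has rank < 3, i.e. its determinant vanishes.
Here the determinant is 0.
It vanishes, so the lines are concurrent at (-1, -6).

Yes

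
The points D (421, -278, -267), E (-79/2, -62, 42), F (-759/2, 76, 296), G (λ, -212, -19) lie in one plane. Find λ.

156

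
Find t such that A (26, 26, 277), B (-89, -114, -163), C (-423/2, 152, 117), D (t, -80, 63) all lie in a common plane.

12

Normal to plane ABC: n = (77840, 86100, -47740); plane equation n·P = -8961540.
Requiring n·D = -8961540: (77840)t + (-9895620) = -8961540.
So t = 12.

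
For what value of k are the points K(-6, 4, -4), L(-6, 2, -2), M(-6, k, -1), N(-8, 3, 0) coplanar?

1

Coplanarity ⇔ det[KL; KM; KN] = 0.
Expanding, this is linear in k: (4)k + (-4) = 0.
So k = 1.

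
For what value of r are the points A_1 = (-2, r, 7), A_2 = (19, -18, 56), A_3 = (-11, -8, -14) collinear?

Collinearity requires A_1A_2 × A_1A_3 = 0; each component is linear in r.
The x-component gives (70)r + (770) = 0, so r = -11.
The remaining components then also vanish.

-11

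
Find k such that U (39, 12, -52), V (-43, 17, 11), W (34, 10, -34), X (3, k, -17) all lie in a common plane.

13

The points are coplanar iff UV · (UW × UX) = 0.
Expanding, this is linear in k: (1161)k + (-15093) = 0.
So k = 13.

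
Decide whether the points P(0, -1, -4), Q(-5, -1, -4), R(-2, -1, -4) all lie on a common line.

PQ = (-5, 0, 0), PR = (-2, 0, 0).
Each component of PR is 2/5 times the corresponding component of PQ, so PR = 2/5·PQ and the points are collinear.

Yes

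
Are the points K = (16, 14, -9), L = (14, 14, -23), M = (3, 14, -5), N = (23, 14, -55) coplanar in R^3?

A normal to the plane through K, L, M is n = KL × KM = (0, 190, 0).
The plane has equation n·P = 2660. For N: n·N = 2660.
Equal, so N lies in the plane and all four are coplanar.

Yes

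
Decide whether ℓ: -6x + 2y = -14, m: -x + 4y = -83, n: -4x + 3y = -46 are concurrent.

The three lines meet at one point iff the augmented coefficient matrix [aᵢ bᵢ cᵢ] has rank < 3, i.e. its determinant vanishes.
Here the determinant is 0.
It vanishes, so the lines are concurrent at (-5, -22).

Yes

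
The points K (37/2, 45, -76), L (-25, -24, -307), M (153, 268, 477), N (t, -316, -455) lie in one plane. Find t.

Normal to plane KLM: n = (13356, -7014, -420); plane equation n·P = -36624.
Requiring n·N = -36624: (13356)t + (2407524) = -36624.
So t = -183.

-183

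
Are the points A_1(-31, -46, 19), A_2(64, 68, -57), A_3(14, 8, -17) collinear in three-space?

Yes

A_1A_2 = (95, 114, -76), A_1A_3 = (45, 54, -36).
A_1A_2 × A_1A_3 = (0, 0, 0).
The cross product vanishes, so the three points are collinear.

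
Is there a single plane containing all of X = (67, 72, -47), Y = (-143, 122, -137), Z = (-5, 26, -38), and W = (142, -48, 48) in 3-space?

With X as base: XY = (-210, 50, -90), XZ = (-72, -46, 9), XW = (75, -120, 95).
XZ × XW = (-3290, 7515, 12090).
XY · (XZ × XW) = -21450.
Since -21450 ≠ 0, the four points are not coplanar.

No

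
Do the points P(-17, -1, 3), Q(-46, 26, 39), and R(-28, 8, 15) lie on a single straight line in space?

No

PQ = (-29, 27, 36), PR = (-11, 9, 12).
PQ × PR = (0, -48, 36).
The cross product is nonzero, so the points do not lie on one line.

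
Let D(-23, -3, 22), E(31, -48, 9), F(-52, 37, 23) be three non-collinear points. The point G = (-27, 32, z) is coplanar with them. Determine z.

11

The plane through D, E, F has equation 475x + 323y + 855z = 6916.
Substituting G: (855)z + (-2489) = 6916, so z = 11.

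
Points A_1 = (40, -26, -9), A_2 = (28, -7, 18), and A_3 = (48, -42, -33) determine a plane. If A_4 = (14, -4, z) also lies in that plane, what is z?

15

The plane through A_1, A_2, A_3 has equation −24x − 72y + 40z = 552.
Substituting A_4: (40)z + (-48) = 552, so z = 15.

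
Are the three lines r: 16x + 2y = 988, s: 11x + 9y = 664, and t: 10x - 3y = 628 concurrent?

Intersecting r and s: solving the 2×2 system gives (x, y) = (62, -2).
Substitute into t: (10)(62) + (-3)(-2) = 626.
But t requires 628 ≠ 626, so the three lines have no common point.

No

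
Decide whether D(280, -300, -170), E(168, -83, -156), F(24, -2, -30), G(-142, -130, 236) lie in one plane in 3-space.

The four points are coplanar iff the 3×3 determinant with rows DE, DF, DG is zero.
Rows: (-112, 217, 14), (-256, 298, 140), (-422, 170, 406).
Expanding along the first row: (-112)(97188) − (217)(-44856) + (14)(82236) = 0.
Zero determinant ⇒ coplanar.

Yes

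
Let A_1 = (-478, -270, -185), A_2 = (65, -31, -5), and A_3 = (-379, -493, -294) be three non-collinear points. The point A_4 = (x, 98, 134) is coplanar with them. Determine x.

The plane through A_1, A_2, A_3 has equation 14089x + 77007y − 144750z = -747682.
Substituting A_4: (14089)x + (-11849814) = -747682, so x = 788.

788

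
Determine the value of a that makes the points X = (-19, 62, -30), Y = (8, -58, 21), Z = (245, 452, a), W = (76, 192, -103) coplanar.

-246

Coplanarity ⇔ det[XY; XZ; XW] = 0.
Expanding, this is linear in a: (-14910)a + (-3667860) = 0.
So a = -246.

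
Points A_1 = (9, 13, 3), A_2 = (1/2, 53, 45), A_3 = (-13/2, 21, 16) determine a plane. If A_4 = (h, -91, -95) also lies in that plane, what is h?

Coplanarity requires A_1A_2 · (A_1A_3 × A_1A_4) = 0.
A_1A_2 = (-17/2, 40, 42), A_1A_3 = (-31/2, 8, 13); the triple product is linear in h with coefficient 184 and constant term 460.
Setting it to zero: h = -5/2.

-5/2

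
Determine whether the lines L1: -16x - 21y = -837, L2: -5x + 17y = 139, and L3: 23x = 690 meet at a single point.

Yes

Intersecting L1 and L2: solving the 2×2 system gives (x, y) = (30, 17).
Substitute into L3: (23)(30) + (0)(17) = 690.
This equals 690, so (30, 17) lies on all three lines and they are concurrent.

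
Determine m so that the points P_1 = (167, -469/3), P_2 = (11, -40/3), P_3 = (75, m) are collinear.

Collinearity: (P_3 − P_1) must be parallel to (P_2 − P_1) = (-156, 143).
Cross-multiplying the components: (m − (-469/3))·(-156) = (-92)·(143).
Solving gives m = -72.

-72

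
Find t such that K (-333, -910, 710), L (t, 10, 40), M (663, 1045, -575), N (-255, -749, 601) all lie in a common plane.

53

Normal to plane KMN: n = (-6210, 8334, 7866); plane equation n·P = 68850.
Requiring n·L = 68850: (-6210)t + (397980) = 68850.
So t = 53.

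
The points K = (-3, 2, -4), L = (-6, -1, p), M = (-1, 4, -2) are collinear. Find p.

-7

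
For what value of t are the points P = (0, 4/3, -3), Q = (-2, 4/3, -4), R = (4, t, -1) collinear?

4/3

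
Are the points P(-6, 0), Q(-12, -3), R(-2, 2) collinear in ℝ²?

PQ = (-6, -3), PR = (4, 2).
Checking proportionality: PR = -2/3·PQ, so the vectors are parallel and the points are collinear.

Yes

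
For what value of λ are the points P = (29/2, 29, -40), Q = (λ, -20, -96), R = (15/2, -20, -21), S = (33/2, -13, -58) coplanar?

The points are coplanar iff PQ · (PR × PS) = 0.
Expanding, this is linear in λ: (1680)λ + (-42000) = 0.
So λ = 25.

25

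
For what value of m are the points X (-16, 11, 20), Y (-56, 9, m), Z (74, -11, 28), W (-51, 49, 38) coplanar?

8

Normal to plane XZW: n = (-700, -1900, 2650); plane equation n·P = 43300.
Requiring n·Y = 43300: (2650)m + (22100) = 43300.
So m = 8.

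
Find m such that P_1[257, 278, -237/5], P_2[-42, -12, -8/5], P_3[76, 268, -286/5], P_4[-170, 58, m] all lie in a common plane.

Normal to plane P_1P_2P_3: n = (3300, -11220, -49500); plane equation n·P = 75240.
Requiring n·P_4 = 75240: (-49500)m + (-1211760) = 75240.
So m = -26.

-26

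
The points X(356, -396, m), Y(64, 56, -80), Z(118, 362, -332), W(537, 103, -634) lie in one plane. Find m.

-120

Coplanarity ⇔ det[XY; XZ; XW] = 0.
Expanding, this is linear in m: (142200)m + (17064000) = 0.
So m = -120.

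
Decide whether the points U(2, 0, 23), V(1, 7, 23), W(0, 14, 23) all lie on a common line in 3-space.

UV = (-1, 7, 0), UW = (-2, 14, 0).
UV × UW = (0, 0, 0).
The cross product vanishes, so the three points are collinear.

Yes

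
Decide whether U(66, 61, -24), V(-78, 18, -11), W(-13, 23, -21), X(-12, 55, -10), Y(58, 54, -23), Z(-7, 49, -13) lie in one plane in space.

No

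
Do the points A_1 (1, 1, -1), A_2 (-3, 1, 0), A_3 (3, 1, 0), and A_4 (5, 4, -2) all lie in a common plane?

With A_1 as base: A_1A_2 = (-4, 0, 1), A_1A_3 = (2, 0, 1), A_1A_4 = (4, 3, -1).
A_1A_3 × A_1A_4 = (-3, 6, 6).
A_1A_2 · (A_1A_3 × A_1A_4) = 18.
Since 18 ≠ 0, the four points are not coplanar.

No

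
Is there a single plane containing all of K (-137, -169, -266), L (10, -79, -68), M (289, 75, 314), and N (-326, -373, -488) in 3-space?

Yes

A normal to the plane through K, L, M is n = KL × KM = (3888, -912, -2472).
The plane has equation n·P = 279024. For N: n·N = 279024.
Equal, so N lies in the plane and all four are coplanar.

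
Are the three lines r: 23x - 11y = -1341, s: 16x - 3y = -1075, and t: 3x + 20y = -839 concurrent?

No

The three lines meet at one point iff the augmented coefficient matrix [aᵢ bᵢ cᵢ] has rank < 3, i.e. its determinant vanishes.
Here the determinant is -987.
Nonzero, so no common point exists.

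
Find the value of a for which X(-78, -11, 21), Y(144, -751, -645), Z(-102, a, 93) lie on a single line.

Direction XY = (222, -740, -666). From the x-coordinate of Z, the parameter along the line is τ = (-102 − (-78))/222 = -4/37.
Then a = (-11) + (-4/37)·(-740) = 69.

69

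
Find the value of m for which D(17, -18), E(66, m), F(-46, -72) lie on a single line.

24

Collinearity: (E − D) must be parallel to (F − D) = (-63, -54).
Cross-multiplying the components: (m − (-18))·(-63) = (49)·(-54).
Solving gives m = 24.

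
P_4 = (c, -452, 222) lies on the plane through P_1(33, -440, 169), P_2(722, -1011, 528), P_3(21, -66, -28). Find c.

571

The plane through P_1, P_2, P_3 has equation −21779x + 131425y + 250834z = -16154761.
Substituting P_4: (-21779)c + (-3718952) = -16154761, so c = 571.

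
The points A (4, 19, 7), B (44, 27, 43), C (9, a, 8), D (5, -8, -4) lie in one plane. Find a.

The points are coplanar iff AB · (AC × AD) = 0.
Expanding, this is linear in a: (-476)a + (5712) = 0.
So a = 12.

12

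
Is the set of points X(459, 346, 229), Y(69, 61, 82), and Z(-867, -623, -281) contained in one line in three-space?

XY = (-390, -285, -147), XZ = (-1326, -969, -510).
XY × XZ = (2907, -3978, 0).
The cross product is nonzero, so the points do not lie on one line.

No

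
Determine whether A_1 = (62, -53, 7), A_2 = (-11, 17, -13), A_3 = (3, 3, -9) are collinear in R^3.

No

A_1A_2 = (-73, 70, -20), A_1A_3 = (-59, 56, -16).
Comparing components 3 and 1: (-20)(-59) − (-73)(-16) = 12 ≠ 0, so A_1A_2 and A_1A_3 are not parallel and the points are not collinear.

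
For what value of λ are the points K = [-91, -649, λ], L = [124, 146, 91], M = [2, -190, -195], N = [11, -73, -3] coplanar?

The points are coplanar iff KL · (KM × KN) = 0.
Expanding, this is linear in λ: (11250)λ + (8876250) = 0.
So λ = -789.

-789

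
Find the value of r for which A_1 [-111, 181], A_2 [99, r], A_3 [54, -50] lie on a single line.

Collinearity: (A_2 − A_1) must be parallel to (A_3 − A_1) = (165, -231).
Cross-multiplying the components: (r − 181)·(165) = (210)·(-231).
Solving gives r = -113.

-113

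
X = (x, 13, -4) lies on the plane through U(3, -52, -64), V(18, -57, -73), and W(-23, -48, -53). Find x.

18

Coplanarity requires UV · (UW × UX) = 0.
UV = (15, -5, -9), UW = (-26, 4, 11); the triple product is linear in x with coefficient -19 and constant term 342.
Setting it to zero: x = 18.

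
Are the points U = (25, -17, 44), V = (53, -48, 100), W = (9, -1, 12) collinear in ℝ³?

No

UV = (28, -31, 56), UW = (-16, 16, -32).
Comparing components 2 and 3: (-31)(-32) − (56)(16) = 96 ≠ 0, so UV and UW are not parallel and the points are not collinear.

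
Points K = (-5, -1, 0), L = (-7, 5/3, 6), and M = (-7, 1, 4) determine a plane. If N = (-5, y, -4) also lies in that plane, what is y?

-7/3

The plane through K, L, M has equation −(4/3)x − 4y + (4/3)z = 32/3.
Substituting N: (-4)y + (4/3) = 32/3, so y = -7/3.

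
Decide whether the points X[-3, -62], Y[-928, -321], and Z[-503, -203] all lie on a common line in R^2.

No

XY = (-925, -259), XZ = (-500, -141).
If collinear, XZ would be a scalar multiple of XY. But (-925)·(-141) ≠ (-259)·(-500) (difference 925), so they are not parallel; the points are not collinear.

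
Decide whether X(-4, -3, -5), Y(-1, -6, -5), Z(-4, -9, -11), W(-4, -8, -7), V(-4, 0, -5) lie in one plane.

No

The plane through X, Y, Z has normal n = XY × XZ = (18, 18, -18) and equation n·P = -36.
Checking the remaining points: n·W = -90, n·V = 18.
Since n·W = -90 ≠ -36, W is off the plane and the points are not all coplanar.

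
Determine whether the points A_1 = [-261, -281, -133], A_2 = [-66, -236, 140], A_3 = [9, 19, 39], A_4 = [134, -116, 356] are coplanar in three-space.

A normal to the plane through A_1, A_2, A_3 is n = A_1A_2 × A_1A_3 = (-74160, 40170, 46350).
The plane has equation n·P = 1903440. For A_4: n·A_4 = 1903440.
Equal, so A_4 lies in the plane and all four are coplanar.

Yes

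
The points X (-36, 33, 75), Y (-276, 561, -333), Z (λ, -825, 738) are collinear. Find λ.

354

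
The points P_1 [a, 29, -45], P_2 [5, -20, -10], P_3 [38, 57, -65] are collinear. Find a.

26

Collinearity requires P_1P_2 × P_1P_3 = 0; each component is linear in a.
The y-component gives (-55)a + (1430) = 0, so a = 26.
The remaining components then also vanish.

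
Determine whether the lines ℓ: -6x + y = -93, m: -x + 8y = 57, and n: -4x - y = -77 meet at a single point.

No

Intersecting ℓ and m: solving the 2×2 system gives (x, y) = (801/47, 435/47).
Substitute into n: (-4)(801/47) + (-1)(435/47) = -3639/47.
But n requires -77 ≠ -3639/47, so the three lines have no common point.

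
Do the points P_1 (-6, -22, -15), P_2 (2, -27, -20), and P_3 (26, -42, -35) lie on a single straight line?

P_1P_2 = (8, -5, -5), P_1P_3 = (32, -20, -20).
P_1P_2 × P_1P_3 = (0, 0, 0).
The cross product vanishes, so the three points are collinear.

Yes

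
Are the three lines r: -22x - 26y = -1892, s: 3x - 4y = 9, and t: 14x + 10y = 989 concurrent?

No

Lines aᵢx + bᵢy = cᵢ with pairwise distinct directions are concurrent exactly when det[aᵢ bᵢ cᵢ] = 0.
Here the determinant is 166.
Nonzero, so no common point exists.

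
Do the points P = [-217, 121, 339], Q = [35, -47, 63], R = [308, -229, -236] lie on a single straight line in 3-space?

Yes

PQ = (252, -168, -276), PR = (525, -350, -575).
Each component of PR is 25/12 times the corresponding component of PQ, so PR = 25/12·PQ and the points are collinear.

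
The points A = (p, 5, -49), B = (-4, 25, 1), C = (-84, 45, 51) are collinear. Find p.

76

Direction BC = (-80, 20, 50). From the y-coordinate of A, the parameter along the line is τ = (5 − 25)/20 = -1.
Then p = (-4) + (-1)·(-80) = 76.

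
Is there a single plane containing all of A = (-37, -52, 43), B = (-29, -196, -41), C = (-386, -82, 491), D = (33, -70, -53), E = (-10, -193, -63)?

No

The plane through A, B, C has normal n = AB × AC = (-67032, 25732, -50496) and equation n·P = -1029208.
Checking the remaining points: n·D = -1337008, n·E = -1114708.
Since n·D = -1337008 ≠ -1029208, D is off the plane and the points are not all coplanar.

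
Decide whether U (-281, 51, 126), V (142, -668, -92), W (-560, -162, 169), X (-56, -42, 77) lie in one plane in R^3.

No

With U as base: UV = (423, -719, -218), UW = (-279, -213, 43), UX = (225, -93, -49).
UW × UX = (14436, -3996, 73872).
UV · (UW × UX) = -7124544.
Since -7124544 ≠ 0, the four points are not coplanar.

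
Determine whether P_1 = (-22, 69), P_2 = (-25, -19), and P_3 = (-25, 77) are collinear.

P_1P_2 = (-3, -88), P_1P_3 = (-3, 8).
If collinear, P_1P_3 would be a scalar multiple of P_1P_2. But (-3)·(8) ≠ (-88)·(-3) (difference -288), so they are not parallel; the points are not collinear.

No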